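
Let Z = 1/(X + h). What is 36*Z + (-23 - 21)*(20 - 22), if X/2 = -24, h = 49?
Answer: 124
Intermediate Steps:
X = -48 (X = 2*(-24) = -48)
Z = 1 (Z = 1/(-48 + 49) = 1/1 = 1)
36*Z + (-23 - 21)*(20 - 22) = 36*1 + (-23 - 21)*(20 - 22) = 36 - 44*(-2) = 36 + 88 = 124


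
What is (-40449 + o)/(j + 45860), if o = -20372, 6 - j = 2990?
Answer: -60821/42876 ≈ -1.4185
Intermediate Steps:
j = -2984 (j = 6 - 1*2990 = 6 - 2990 = -2984)
(-40449 + o)/(j + 45860) = (-40449 - 20372)/(-2984 + 45860) = -60821/42876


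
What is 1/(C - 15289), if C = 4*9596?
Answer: 1/23095 ≈ 4.3299e-5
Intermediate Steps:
C = 38384
1/(C - 15289) = 1/(38384 - 15289) = 1/23095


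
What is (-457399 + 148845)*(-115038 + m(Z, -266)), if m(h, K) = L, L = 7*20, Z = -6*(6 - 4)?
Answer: 35452237492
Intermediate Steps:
Z = -12 (Z = -6*2 = -12)
L = 140
m(h, K) = 140
(-457399 + 148845)*(-115038 + m(Z, -266)) = (-457399 + 148845)*(-115038 + 140) = -308554*(-114898) = 35452237492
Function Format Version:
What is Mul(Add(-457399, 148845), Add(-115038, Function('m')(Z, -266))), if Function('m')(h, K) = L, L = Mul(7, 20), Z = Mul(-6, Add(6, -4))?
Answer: 35452237492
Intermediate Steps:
Z = -12 (Z = Mul(-6, 2) = -12)
L = 140
Function('m')(h, K) = 140
Mul(Add(-457399, 148845), Add(-115038, Function('m')(Z, -266))) = Mul(Add(-457399, 148845), Add(-115038, 140)) = Mul(-308554, -114898) = 35452237492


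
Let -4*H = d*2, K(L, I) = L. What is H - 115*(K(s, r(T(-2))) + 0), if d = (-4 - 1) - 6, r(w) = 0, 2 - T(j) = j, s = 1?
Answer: -219/2 ≈ -109.50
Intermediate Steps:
T(j) = 2 - j
d = -11 (d = -5 - 6 = -11)
H = 11/2 (H = -(-11)*2/4 = -¼*(-22) = 11/2 ≈ 5.5000)
H - 115*(K(s, r(T(-2))) + 0) = 11/2 - 115*(1 + 0) = 11/2 - 115 = -219/2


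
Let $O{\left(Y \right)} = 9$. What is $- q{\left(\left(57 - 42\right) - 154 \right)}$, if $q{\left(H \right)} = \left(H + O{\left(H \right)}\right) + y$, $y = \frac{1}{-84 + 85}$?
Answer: $129$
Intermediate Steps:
$y = 1$ ($y = 1^{-1} = 1$)
$q{\left(H \right)} = 10 + H$ ($q{\left(H \right)} = \left(H + 9\right) + 1 = \left(9 + H\right) + 1 = 10 + H$)
$- q{\left(\left(57 - 42\right) - 154 \right)} = - (10 + \left(\left(57 - 42\right) - 154\right)) = - (10 + \left(15 - 154\right)) = - (10 - 139) = \left(-1\right) \left(-129\right) = 129$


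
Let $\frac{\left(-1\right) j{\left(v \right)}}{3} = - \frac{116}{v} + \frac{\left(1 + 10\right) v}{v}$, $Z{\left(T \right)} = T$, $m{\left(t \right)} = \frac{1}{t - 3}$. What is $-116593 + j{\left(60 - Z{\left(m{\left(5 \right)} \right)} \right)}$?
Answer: $- \frac{13877798}{119} \approx -1.1662 \cdot 10^{5}$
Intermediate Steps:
$m{\left(t \right)} = \frac{1}{-3 + t}$
$j{\left(v \right)} = -33 + \frac{348}{v}$ ($j{\left(v \right)} = - 3 \left(- \frac{116}{v} + \frac{\left(1 + 10\right) v}{v}\right) = - 3 \left(- \frac{116}{v} + \frac{11 v}{v}\right) = - 3 \left(- \frac{116}{v} + 11\right) = - 3 \left(11 - \frac{116}{v}\right) = -33 + \frac{348}{v}$)
$-116593 + j{\left(60 - Z{\left(m{\left(5 \right)} \right)} \right)} = -116593 - \left(33 - \frac{348}{60 - \frac{1}{-3 + 5}}\right) = -116593 - \left(33 - \frac{348}{60 - \frac{1}{2}}\right) = -116593 - \left(33 - \frac{348}{\frac{119}{2}}\right) = -116593 + \left(-33 + 348 \cdot \frac{2}{119}\right) = -116593 + \left(-33 + \frac{696}{119}\right) = -116593 - \frac{3231}{119} = - \frac{13877798}{119}$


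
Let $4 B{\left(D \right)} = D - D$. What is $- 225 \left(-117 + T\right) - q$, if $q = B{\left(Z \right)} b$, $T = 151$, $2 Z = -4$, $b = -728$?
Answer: $-7650$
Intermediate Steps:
$Z = -2$ ($Z = \frac{1}{2} \left(-4\right) = -2$)
$B{\left(D \right)} = 0$ ($B{\left(D \right)} = \frac{D - D}{4} = \frac{1}{4} \cdot 0 = 0$)
$q = 0$ ($q = 0 \left(-728\right) = 0$)
$- 225 \left(-117 + T\right) - q = - 225 \left(-117 + 151\right) - 0 = \left(-225\right) 34 + 0 = -7650 + 0 = -7650$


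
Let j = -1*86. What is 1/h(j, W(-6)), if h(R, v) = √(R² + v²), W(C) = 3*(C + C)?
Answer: √2173/4346 ≈ 0.010726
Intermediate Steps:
W(C) = 6*C (W(C) = 3*(2*C) = 6*C)
j = -86
1/h(j, W(-6)) = 1/(√((-86)² + (6*(-6))²)) = 1/(√(7396 + (-36)²)) = 1/(√(7396 + 1296)) = 1/(√8692) = 1/(2*√2173) = √2173/4346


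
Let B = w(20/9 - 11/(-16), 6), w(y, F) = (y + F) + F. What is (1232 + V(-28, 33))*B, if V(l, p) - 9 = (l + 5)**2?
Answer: 633365/24 ≈ 26390.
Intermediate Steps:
V(l, p) = 9 + (5 + l)**2 (V(l, p) = 9 + (l + 5)**2 = 9 + (5 + l)**2)
w(y, F) = y + 2*F (w(y, F) = (F + y) + F = y + 2*F)
B = 2147/144 (B = (20/9 - 11/(-16)) + 2*6 = (20*(1/9) - 11*(-1/16)) + 12 = (20/9 + 11/16) + 12 = 419/144 + 12 = 2147/144 ≈ 14.910)
(1232 + V(-28, 33))*B = (1232 + (9 + (5 - 28)**2))*(2147/144) = (1232 + (9 + (-23)**2))*(2147/144) = (1232 + (9 + 529))*(2147/144) = (1232 + 538)*(2147/144) = 1770*(2147/144) = 633365/24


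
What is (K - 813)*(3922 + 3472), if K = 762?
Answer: -377094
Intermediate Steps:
(K - 813)*(3922 + 3472) = (762 - 813)*(3922 + 3472) = -51*7394 = -377094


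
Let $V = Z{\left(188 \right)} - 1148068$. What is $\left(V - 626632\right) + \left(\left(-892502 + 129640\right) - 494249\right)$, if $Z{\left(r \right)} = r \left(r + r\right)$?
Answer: $-2961123$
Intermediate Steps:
$Z{\left(r \right)} = 2 r^{2}$ ($Z{\left(r \right)} = r 2 r = 2 r^{2}$)
$V = -1077380$ ($V = 2 \cdot 188^{2} - 1148068 = 2 \cdot 35344 - 1148068 = 70688 - 1148068 = -1077380$)
$\left(V - 626632\right) + \left(\left(-892502 + 129640\right) - 494249\right) = \left(-1077380 - 626632\right) + \left(\left(-892502 + 129640\right) - 494249\right) = -1704012 - 1257111 = -2961123$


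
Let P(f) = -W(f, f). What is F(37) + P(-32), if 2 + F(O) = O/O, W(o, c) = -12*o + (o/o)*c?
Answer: -353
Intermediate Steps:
W(o, c) = c - 12*o (W(o, c) = -12*o + 1*c = -12*o + c = c - 12*o)
F(O) = -1 (F(O) = -2 + O/O = -2 + 1 = -1)
P(f) = 11*f (P(f) = -(f - 12*f) = -(-11)*f = 11*f)
F(37) + P(-32) = -1 + 11*(-32) = -1 - 352 = -353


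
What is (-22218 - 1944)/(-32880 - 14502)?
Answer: 4027/7897 ≈ 0.50994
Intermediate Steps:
(-22218 - 1944)/(-32880 - 14502) = -24162/(-47382) = -24162*(-1/47382) = 4027/7897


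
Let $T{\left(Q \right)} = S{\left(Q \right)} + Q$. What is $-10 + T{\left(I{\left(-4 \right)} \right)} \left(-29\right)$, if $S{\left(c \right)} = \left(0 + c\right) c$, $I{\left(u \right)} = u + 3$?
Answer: $-10$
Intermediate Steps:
$I{\left(u \right)} = 3 + u$
$S{\left(c \right)} = c^{2}$ ($S{\left(c \right)} = c c = c^{2}$)
$T{\left(Q \right)} = Q + Q^{2}$ ($T{\left(Q \right)} = Q^{2} + Q = Q + Q^{2}$)
$-10 + T{\left(I{\left(-4 \right)} \right)} \left(-29\right) = -10 + \left(3 - 4\right) \left(1 + \left(3 - 4\right)\right) \left(-29\right) = -10 + - (1 - 1) \left(-29\right) = -10 + \left(-1\right) 0 \left(-29\right) = -10 + 0 \left(-29\right) = -10 + 0 = -10$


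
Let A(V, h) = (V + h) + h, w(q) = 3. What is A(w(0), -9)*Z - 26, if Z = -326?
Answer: 4864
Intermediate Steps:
A(V, h) = V + 2*h
A(w(0), -9)*Z - 26 = (3 + 2*(-9))*(-326) - 26 = (3 - 18)*(-326) - 26 = -15*(-326) - 26 = 4890 - 26 = 4864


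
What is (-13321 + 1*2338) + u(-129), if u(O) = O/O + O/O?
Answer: -10981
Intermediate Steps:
u(O) = 2 (u(O) = 1 + 1 = 2)
(-13321 + 1*2338) + u(-129) = (-13321 + 1*2338) + 2 = (-13321 + 2338) + 2 = -10983 + 2 = -10981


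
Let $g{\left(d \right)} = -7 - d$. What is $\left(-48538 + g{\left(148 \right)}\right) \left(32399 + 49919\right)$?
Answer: $-4008310374$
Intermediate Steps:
$\left(-48538 + g{\left(148 \right)}\right) \left(32399 + 49919\right) = \left(-48538 - 155\right) \left(32399 + 49919\right) = \left(-48538 - 155\right) 82318 = \left(-48693\right) 82318 = -4008310374$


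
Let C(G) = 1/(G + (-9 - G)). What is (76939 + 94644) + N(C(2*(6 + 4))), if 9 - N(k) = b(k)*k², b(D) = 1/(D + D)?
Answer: 3088657/18 ≈ 1.7159e+5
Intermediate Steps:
b(D) = 1/(2*D)
C(G) = -⅑ (C(G) = 1/(-9) = -⅑)
N(k) = 9 - k/2 (N(k) = 9 - 1/(2*k)*k² = 9 - k/2)
(76939 + 94644) + N(C(2*(6 + 4))) = (76939 + 94644) + (9 - ½*(-⅑)) = 171583 + (9 + 1/18) = 171583 + 163/18 = 3088657/18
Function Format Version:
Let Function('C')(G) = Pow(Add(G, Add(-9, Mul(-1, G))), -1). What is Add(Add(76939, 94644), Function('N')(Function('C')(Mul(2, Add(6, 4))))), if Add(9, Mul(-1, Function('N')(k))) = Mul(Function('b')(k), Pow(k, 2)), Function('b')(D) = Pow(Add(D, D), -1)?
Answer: Rational(3088657, 18) ≈ 1.7159e+5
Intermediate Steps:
Function('b')(D) = Mul(Rational(1, 2), Pow(D, -1)) (Function('b')(D) = Pow(Mul(2, D), -1) = Mul(Rational(1, 2), Pow(D, -1)))
Function('C')(G) = Rational(-1, 9) (Function('C')(G) = Pow(-9, -1) = Rational(-1, 9))
Function('N')(k) = Add(9, Mul(Rational(-1, 2), k)) (Function('N')(k) = Add(9, Mul(-1, Mul(Mul(Rational(1, 2), Pow(k, -1)), Pow(k, 2)))) = Add(9, Mul(-1, Mul(Rational(1, 2), k))) = Add(9, Mul(Rational(-1, 2), k)))
Add(Add(76939, 94644), Function('N')(Function('C')(Mul(2, Add(6, 4))))) = Add(Add(76939, 94644), Add(9, Mul(Rational(-1, 2), Rational(-1, 9)))) = Add(171583, Add(9, Rational(1, 18))) = Add(171583, Rational(163, 18)) = Rational(3088657, 18)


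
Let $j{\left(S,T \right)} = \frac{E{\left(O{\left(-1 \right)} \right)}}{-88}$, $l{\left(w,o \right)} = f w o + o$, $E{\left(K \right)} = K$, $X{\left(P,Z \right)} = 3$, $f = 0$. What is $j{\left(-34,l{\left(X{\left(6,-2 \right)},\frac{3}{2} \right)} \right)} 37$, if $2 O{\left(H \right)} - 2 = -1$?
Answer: $- \frac{37}{176} \approx -0.21023$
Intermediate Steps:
$O{\left(H \right)} = \frac{1}{2}$ ($O{\left(H \right)} = 1 + \frac{1}{2} \left(-1\right) = 1 - \frac{1}{2} = \frac{1}{2}$)
$l{\left(w,o \right)} = o$ ($l{\left(w,o \right)} = 0 w o + o = 0 o + o = 0 + o = o$)
$j{\left(S,T \right)} = - \frac{1}{176}$ ($j{\left(S,T \right)} = \frac{1}{2 \left(-88\right)} = \frac{1}{2} \left(- \frac{1}{88}\right) = - \frac{1}{176}$)
$j{\left(-34,l{\left(X{\left(6,-2 \right)},\frac{3}{2} \right)} \right)} 37 = \left(- \frac{1}{176}\right) 37 = - \frac{37}{176}$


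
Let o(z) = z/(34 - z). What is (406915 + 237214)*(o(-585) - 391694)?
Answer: -156174983357059/619 ≈ -2.5230e+11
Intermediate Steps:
(406915 + 237214)*(o(-585) - 391694) = (406915 + 237214)*(-1*(-585)/(-34 - 585) - 391694) = 644129*(-1*(-585)/(-619) - 391694) = 644129*(-1*(-585)*(-1/619) - 391694) = 644129*(-585/619 - 391694) = 644129*(-242459171/619) = -156174983357059/619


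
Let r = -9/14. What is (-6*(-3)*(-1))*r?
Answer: 81/7 ≈ 11.571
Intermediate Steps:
r = -9/14 (r = -9*1/14 = -9/14 ≈ -0.64286)
(-6*(-3)*(-1))*r = (-6*(-3)*(-1))*(-9/14) = (18*(-1))*(-9/14) = -18*(-9/14) = 81/7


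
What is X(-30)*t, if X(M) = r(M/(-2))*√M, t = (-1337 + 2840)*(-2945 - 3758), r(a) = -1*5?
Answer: 50373045*I*√30 ≈ 2.759e+8*I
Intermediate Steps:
r(a) = -5
t = -10074609 (t = 1503*(-6703) = -10074609)
X(M) = -5*√M
X(-30)*t = -5*I*√30*(-10074609) = 50373045*I*√30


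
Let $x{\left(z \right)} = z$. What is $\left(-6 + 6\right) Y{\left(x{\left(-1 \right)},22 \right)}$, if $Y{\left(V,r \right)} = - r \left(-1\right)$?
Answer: $0$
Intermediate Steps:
$Y{\left(V,r \right)} = r$
$\left(-6 + 6\right) Y{\left(x{\left(-1 \right)},22 \right)} = \left(-6 + 6\right) 22 = 0 \cdot 22 = 0$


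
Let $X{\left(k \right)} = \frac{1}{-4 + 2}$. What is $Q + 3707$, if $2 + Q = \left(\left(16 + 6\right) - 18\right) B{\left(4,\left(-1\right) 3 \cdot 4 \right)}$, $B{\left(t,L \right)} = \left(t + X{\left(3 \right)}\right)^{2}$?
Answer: $3754$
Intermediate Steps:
$X{\left(k \right)} = - \frac{1}{2}$ ($X{\left(k \right)} = \frac{1}{-2} = - \frac{1}{2}$)
$B{\left(t,L \right)} = \left(- \frac{1}{2} + t\right)^{2}$ ($B{\left(t,L \right)} = \left(t - \frac{1}{2}\right)^{2} = \left(- \frac{1}{2} + t\right)^{2}$)
$Q = 47$ ($Q = -2 + \left(\left(16 + 6\right) - 18\right) \frac{\left(-1 + 2 \cdot 4\right)^{2}}{4} = -2 + \left(22 - 18\right) \frac{\left(-1 + 8\right)^{2}}{4} = -2 + 4 \frac{7^{2}}{4} = -2 + 4 \cdot \frac{1}{4} \cdot 49 = -2 + 4 \cdot \frac{49}{4} = -2 + 49 = 47$)
$Q + 3707 = 47 + 3707 = 3754$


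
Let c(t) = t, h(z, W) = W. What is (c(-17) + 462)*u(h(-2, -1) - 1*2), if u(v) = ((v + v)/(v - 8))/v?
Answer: -890/11 ≈ -80.909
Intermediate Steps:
u(v) = 2/(-8 + v) (u(v) = ((2*v)/(-8 + v))/v = (2*v/(-8 + v))/v = 2/(-8 + v))
(c(-17) + 462)*u(h(-2, -1) - 1*2) = (-17 + 462)*(2/(-8 + (-1 - 1*2))) = 445*(2/(-8 + (-1 - 2))) = 445*(2/(-8 - 3)) = 445*(2/(-11)) = 445*(2*(-1/11)) = 445*(-2/11) = -890/11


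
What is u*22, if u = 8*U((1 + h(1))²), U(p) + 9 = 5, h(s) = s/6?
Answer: -704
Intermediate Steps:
h(s) = s/6 (h(s) = s*(⅙) = s/6)
U(p) = -4 (U(p) = -9 + 5 = -4)
u = -32 (u = 8*(-4) = -32)
u*22 = -32*22 = -704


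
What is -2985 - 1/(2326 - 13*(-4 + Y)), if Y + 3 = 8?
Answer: -6904306/2313 ≈ -2985.0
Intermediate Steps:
Y = 5 (Y = -3 + 8 = 5)
-2985 - 1/(2326 - 13*(-4 + Y)) = -2985 - 1/(2326 - 13*(-4 + 5)) = -2985 - 1/(2326 - 13*1) = -2985 - 1/(2326 - 13) = -2985 - 1/2313 = -6904306/2313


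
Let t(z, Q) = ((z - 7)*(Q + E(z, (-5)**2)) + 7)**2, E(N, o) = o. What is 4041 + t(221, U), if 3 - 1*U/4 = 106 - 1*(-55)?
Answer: 16871675922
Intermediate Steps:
U = -632 (U = 12 - 4*(106 - 1*(-55)) = 12 - 4*(106 + 55) = 12 - 4*161 = 12 - 644 = -632)
t(z, Q) = (7 + (-7 + z)*(25 + Q))**2 (t(z, Q) = ((z - 7)*(Q + (-5)**2) + 7)**2 = ((-7 + z)*(Q + 25) + 7)**2 = ((-7 + z)*(25 + Q) + 7)**2 = (7 + (-7 + z)*(25 + Q))**2)
4041 + t(221, U) = 4041 + (-168 - 7*(-632) + 25*221 - 632*221)**2 = 4041 + (-168 + 4424 + 5525 - 139672)**2 = 4041 + (-129891)**2 = 4041 + 16871671881 = 16871675922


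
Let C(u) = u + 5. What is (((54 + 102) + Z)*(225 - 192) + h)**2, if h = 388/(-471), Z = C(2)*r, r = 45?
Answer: 53587743733225/221841 ≈ 2.4156e+8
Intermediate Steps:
C(u) = 5 + u
Z = 315 (Z = (5 + 2)*45 = 7*45 = 315)
h = -388/471 (h = 388*(-1/471) = -388/471 ≈ -0.82378)
(((54 + 102) + Z)*(225 - 192) + h)**2 = (((54 + 102) + 315)*(225 - 192) - 388/471)**2 = ((156 + 315)*33 - 388/471)**2 = (471*33 - 388/471)**2 = (15543 - 388/471)**2 = (7320365/471)**2 = 53587743733225/221841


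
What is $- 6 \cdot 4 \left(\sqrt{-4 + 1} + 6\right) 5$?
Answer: $-720 - 120 i \sqrt{3} \approx -720.0 - 207.85 i$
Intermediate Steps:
$- 6 \cdot 4 \left(\sqrt{-4 + 1} + 6\right) 5 = - 6 \cdot 4 \left(\sqrt{-3} + 6\right) 5 = - 6 \cdot 4 \left(i \sqrt{3} + 6\right) 5 = - 6 \cdot 4 \left(6 + i \sqrt{3}\right) 5 = - 6 \left(24 + 4 i \sqrt{3}\right) 5 = \left(-144 - 24 i \sqrt{3}\right) 5 = -720 - 120 i \sqrt{3}$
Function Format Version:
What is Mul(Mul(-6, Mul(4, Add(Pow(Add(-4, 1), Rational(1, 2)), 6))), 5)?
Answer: Add(-720, Mul(-120, I, Pow(3, Rational(1, 2)))) ≈ Add(-720.00, Mul(-207.85, I))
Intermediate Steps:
Mul(Mul(-6, Mul(4, Add(Pow(Add(-4, 1), Rational(1, 2)), 6))), 5) = Mul(Mul(-6, Mul(4, Add(Pow(-3, Rational(1, 2)), 6))), 5) = Mul(Mul(-6, Mul(4, Add(Mul(I, Pow(3, Rational(1, 2))), 6))), 5) = Mul(Mul(-6, Mul(4, Add(6, Mul(I, Pow(3, Rational(1, 2)))))), 5) = Mul(Mul(-6, Add(24, Mul(4, I, Pow(3, Rational(1, 2))))), 5) = Mul(Add(-144, Mul(-24, I, Pow(3, Rational(1, 2)))), 5) = Add(-720, Mul(-120, I, Pow(3, Rational(1, 2))))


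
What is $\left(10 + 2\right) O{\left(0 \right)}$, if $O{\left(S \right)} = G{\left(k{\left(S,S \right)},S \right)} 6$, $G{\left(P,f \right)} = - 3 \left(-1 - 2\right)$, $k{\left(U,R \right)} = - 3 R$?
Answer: $648$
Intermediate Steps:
$G{\left(P,f \right)} = 9$ ($G{\left(P,f \right)} = \left(-3\right) \left(-3\right) = 9$)
$O{\left(S \right)} = 54$ ($O{\left(S \right)} = 9 \cdot 6 = 54$)
$\left(10 + 2\right) O{\left(0 \right)} = \left(10 + 2\right) 54 = 12 \cdot 54 = 648$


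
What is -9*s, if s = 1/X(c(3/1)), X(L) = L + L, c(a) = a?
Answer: -3/2 ≈ -1.5000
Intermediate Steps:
X(L) = 2*L
s = 1/6 (s = 1/(2*(3/1)) = 1/(2*(3*1)) = 1/(2*3) = 1/6 ≈ 0.16667)
-9*s = -9*1/6 = -3/2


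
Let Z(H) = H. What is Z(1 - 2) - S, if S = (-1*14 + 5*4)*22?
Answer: -133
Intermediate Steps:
S = 132 (S = (-14 + 20)*22 = 6*22 = 132)
Z(1 - 2) - S = (1 - 2) - 1*132 = -1 - 132 = -133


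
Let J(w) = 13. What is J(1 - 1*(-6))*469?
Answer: 6097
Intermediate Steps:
J(1 - 1*(-6))*469 = 13*469 = 6097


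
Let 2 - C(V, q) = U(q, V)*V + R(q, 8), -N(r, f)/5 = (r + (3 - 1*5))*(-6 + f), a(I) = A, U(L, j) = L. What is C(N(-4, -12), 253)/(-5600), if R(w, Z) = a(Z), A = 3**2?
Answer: -136613/5600 ≈ -24.395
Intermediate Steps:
A = 9
a(I) = 9
R(w, Z) = 9
N(r, f) = -5*(-6 + f)*(-2 + r) (N(r, f) = -5*(r + (3 - 1*5))*(-6 + f) = -5*(r + (3 - 5))*(-6 + f) = -5*(r - 2)*(-6 + f) = -5*(-2 + r)*(-6 + f) = -5*(-6 + f)*(-2 + r))
C(V, q) = -7 - V*q (C(V, q) = 2 - (q*V + 9) = 2 - (V*q + 9) = 2 - (9 + V*q) = 2 + (-9 - V*q) = -7 - V*q)
C(N(-4, -12), 253)/(-5600) = (-7 - 1*(-60 + 10*(-12) + 30*(-4) - 5*(-12)*(-4))*253)/(-5600) = (-7 - 1*(-60 - 120 - 120 - 240)*253)*(-1/5600) = (-7 - 1*(-540)*253)*(-1/5600) = (-7 + 136620)*(-1/5600) = 136613*(-1/5600) = -136613/5600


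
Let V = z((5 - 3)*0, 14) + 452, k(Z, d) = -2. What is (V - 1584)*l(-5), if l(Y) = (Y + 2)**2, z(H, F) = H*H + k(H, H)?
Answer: -10206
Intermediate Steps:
z(H, F) = -2 + H**2 (z(H, F) = H*H - 2 = H**2 - 2 = -2 + H**2)
l(Y) = (2 + Y)**2
V = 450 (V = (-2 + ((5 - 3)*0)**2) + 452 = (-2 + (2*0)**2) + 452 = (-2 + 0**2) + 452 = (-2 + 0) + 452 = -2 + 452 = 450)
(V - 1584)*l(-5) = (450 - 1584)*(2 - 5)**2 = -1134*(-3)**2 = -1134*9 = -10206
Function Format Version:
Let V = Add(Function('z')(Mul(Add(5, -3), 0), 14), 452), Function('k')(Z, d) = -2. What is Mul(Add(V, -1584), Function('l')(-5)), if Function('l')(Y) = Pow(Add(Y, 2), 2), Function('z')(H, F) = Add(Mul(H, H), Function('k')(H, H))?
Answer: -10206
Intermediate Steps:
Function('z')(H, F) = Add(-2, Pow(H, 2)) (Function('z')(H, F) = Add(Mul(H, H), -2) = Add(Pow(H, 2), -2) = Add(-2, Pow(H, 2)))
Function('l')(Y) = Pow(Add(2, Y), 2)
V = 450 (V = Add(Add(-2, Pow(Mul(Add(5, -3), 0), 2)), 452) = Add(Add(-2, Pow(Mul(2, 0), 2)), 452) = Add(Add(-2, Pow(0, 2)), 452) = Add(Add(-2, 0), 452) = Add(-2, 452) = 450)
Mul(Add(V, -1584), Function('l')(-5)) = Mul(Add(450, -1584), Pow(Add(2, -5), 2)) = Mul(-1134, Pow(-3, 2)) = Mul(-1134, 9) = -10206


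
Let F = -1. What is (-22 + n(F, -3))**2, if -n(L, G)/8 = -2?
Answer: 36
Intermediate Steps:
n(L, G) = 16 (n(L, G) = -8*(-2) = 16)
(-22 + n(F, -3))**2 = (-22 + 16)**2 = (-6)**2 = 36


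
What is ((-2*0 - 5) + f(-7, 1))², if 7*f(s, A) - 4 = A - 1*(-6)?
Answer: 576/49 ≈ 11.755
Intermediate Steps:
f(s, A) = 10/7 + A/7 (f(s, A) = 4/7 + (A - 1*(-6))/7 = 4/7 + (A + 6)/7 = 4/7 + (6 + A)/7 = 4/7 + (6/7 + A/7) = 10/7 + A/7)
((-2*0 - 5) + f(-7, 1))² = ((-2*0 - 5) + (10/7 + (⅐)*1))² = ((0 - 5) + (10/7 + ⅐))² = (-5 + 11/7)² = (-24/7)² = 576/49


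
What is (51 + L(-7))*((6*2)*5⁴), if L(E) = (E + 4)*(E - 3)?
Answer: 607500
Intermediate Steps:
L(E) = (-3 + E)*(4 + E) (L(E) = (4 + E)*(-3 + E) = (-3 + E)*(4 + E))
(51 + L(-7))*((6*2)*5⁴) = (51 + (-12 - 7 + (-7)²))*((6*2)*5⁴) = (51 + (-12 - 7 + 49))*(12*625) = (51 + 30)*7500 = 81*7500 = 607500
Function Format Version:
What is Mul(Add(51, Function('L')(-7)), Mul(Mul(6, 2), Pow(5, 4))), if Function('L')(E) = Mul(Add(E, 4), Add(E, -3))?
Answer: 607500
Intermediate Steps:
Function('L')(E) = Mul(Add(-3, E), Add(4, E)) (Function('L')(E) = Mul(Add(4, E), Add(-3, E)) = Mul(Add(-3, E), Add(4, E)))
Mul(Add(51, Function('L')(-7)), Mul(Mul(6, 2), Pow(5, 4))) = Mul(Add(51, Add(-12, -7, Pow(-7, 2))), Mul(Mul(6, 2), Pow(5, 4))) = Mul(Add(51, Add(-12, -7, 49)), Mul(12, 625)) = Mul(Add(51, 30), 7500) = Mul(81, 7500) = 607500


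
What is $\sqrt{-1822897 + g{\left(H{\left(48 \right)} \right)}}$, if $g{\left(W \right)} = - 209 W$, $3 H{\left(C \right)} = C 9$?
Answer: $i \sqrt{1852993} \approx 1361.2 i$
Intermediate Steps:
$H{\left(C \right)} = 3 C$ ($H{\left(C \right)} = \frac{C 9}{3} = \frac{9 C}{3} = 3 C$)
$\sqrt{-1822897 + g{\left(H{\left(48 \right)} \right)}} = \sqrt{-1822897 - 209 \cdot 3 \cdot 48} = \sqrt{-1822897 - 30096} = \sqrt{-1852993} = i \sqrt{1852993}$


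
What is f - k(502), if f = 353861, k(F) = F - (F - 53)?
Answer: 353808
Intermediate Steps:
k(F) = 53 (k(F) = F - (-53 + F) = F + (53 - F) = 53)
f - k(502) = 353861 - 1*53 = 353861 - 53 = 353808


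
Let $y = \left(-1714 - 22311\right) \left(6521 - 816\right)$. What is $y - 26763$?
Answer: $-137089388$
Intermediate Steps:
$y = -137062625$ ($y = \left(-24025\right) 5705 = -137062625$)
$y - 26763 = -137062625 - 26763 = -137089388$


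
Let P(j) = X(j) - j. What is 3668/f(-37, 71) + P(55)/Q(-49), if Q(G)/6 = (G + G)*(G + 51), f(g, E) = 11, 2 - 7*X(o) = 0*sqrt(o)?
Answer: 30199189/90552 ≈ 333.50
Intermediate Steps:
X(o) = 2/7 (X(o) = 2/7 - 0*sqrt(o) = 2/7 - 1/7*0 = 2/7 + 0 = 2/7)
P(j) = 2/7 - j
Q(G) = 12*G*(51 + G) (Q(G) = 6*((G + G)*(G + 51)) = 6*((2*G)*(51 + G)) = 6*(2*G*(51 + G)) = 12*G*(51 + G))
3668/f(-37, 71) + P(55)/Q(-49) = 3668/11 + (2/7 - 1*55)/((12*(-49)*(51 - 49))) = 3668*(1/11) + (2/7 - 55)/((12*(-49)*2)) = 3668/11 - 383/7/(-1176) = 3668/11 - 383/7*(-1/1176) = 3668/11 + 383/8232 = 30199189/90552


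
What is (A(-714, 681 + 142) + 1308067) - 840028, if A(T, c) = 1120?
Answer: 469159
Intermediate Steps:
(A(-714, 681 + 142) + 1308067) - 840028 = (1120 + 1308067) - 840028 = 1309187 - 840028 = 469159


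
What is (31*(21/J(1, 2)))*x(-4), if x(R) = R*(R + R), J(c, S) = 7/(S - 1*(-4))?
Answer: 17856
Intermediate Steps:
J(c, S) = 7/(4 + S) (J(c, S) = 7/(S + 4) = 7/(4 + S))
x(R) = 2*R² (x(R) = R*(2*R) = 2*R²)
(31*(21/J(1, 2)))*x(-4) = (31*(21/((7/(4 + 2)))))*(2*(-4)²) = (31*(21/((7/6))))*(2*16) = (31*(21/((7*(⅙)))))*32 = (31*(21/(7/6)))*32 = (31*(21*(6/7)))*32 = (31*18)*32 = 558*32 = 17856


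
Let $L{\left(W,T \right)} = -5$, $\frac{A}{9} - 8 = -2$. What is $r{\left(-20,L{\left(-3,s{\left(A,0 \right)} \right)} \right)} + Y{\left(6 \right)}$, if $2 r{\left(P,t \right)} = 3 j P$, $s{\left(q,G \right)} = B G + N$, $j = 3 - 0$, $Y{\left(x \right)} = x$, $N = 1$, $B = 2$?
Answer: $-84$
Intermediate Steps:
$A = 54$ ($A = 72 + 9 \left(-2\right) = 72 - 18 = 54$)
$j = 3$ ($j = 3 + 0 = 3$)
$s{\left(q,G \right)} = 1 + 2 G$ ($s{\left(q,G \right)} = 2 G + 1 = 1 + 2 G$)
$r{\left(P,t \right)} = \frac{9 P}{2}$ ($r{\left(P,t \right)} = \frac{3 \cdot 3 P}{2} = \frac{9 P}{2}$)
$r{\left(-20,L{\left(-3,s{\left(A,0 \right)} \right)} \right)} + Y{\left(6 \right)} = \frac{9}{2} \left(-20\right) + 6 = -90 + 6 = -84$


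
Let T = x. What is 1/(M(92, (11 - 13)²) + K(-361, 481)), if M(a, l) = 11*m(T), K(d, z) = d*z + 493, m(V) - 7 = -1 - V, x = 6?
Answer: -1/173148 ≈ -5.7754e-6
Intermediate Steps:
T = 6
m(V) = 6 - V (m(V) = 7 + (-1 - V) = 6 - V)
K(d, z) = 493 + d*z
M(a, l) = 0 (M(a, l) = 11*(6 - 1*6) = 11*(6 - 6) = 11*0 = 0)
1/(M(92, (11 - 13)²) + K(-361, 481)) = 1/(0 + (493 - 361*481)) = 1/(0 + (493 - 173641)) = 1/(0 - 173148) = 1/(-173148) = -1/173148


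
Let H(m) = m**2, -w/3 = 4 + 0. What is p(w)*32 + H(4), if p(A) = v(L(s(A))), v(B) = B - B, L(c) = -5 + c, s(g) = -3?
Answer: 16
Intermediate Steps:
w = -12 (w = -3*(4 + 0) = -3*4 = -12)
v(B) = 0
p(A) = 0
p(w)*32 + H(4) = 0*32 + 4**2 = 0 + 16 = 16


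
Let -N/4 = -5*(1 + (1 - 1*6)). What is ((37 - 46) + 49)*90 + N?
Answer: 3520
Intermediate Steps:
N = -80 (N = -(-20)*(1 + (1 - 1*6)) = -(-20)*(1 + (1 - 6)) = -(-20)*(1 - 5) = -(-20)*(-4) = -4*20 = -80)
((37 - 46) + 49)*90 + N = ((37 - 46) + 49)*90 - 80 = (-9 + 49)*90 - 80 = 40*90 - 80 = 3600 - 80 = 3520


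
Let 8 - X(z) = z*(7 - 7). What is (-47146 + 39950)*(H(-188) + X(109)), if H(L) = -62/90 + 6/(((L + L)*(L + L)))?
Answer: -41838420113/795240 ≈ -52611.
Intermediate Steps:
X(z) = 8 (X(z) = 8 - z*(7 - 7) = 8 - z*0 = 8 - 1*0 = 8 + 0 = 8)
H(L) = -31/45 + 3/(2*L**2) (H(L) = -62*1/90 + 6/(((2*L)*(2*L))) = -31/45 + 6/((4*L**2)) = -31/45 + 6*(1/(4*L**2)) = -31/45 + 3/(2*L**2))
(-47146 + 39950)*(H(-188) + X(109)) = (-47146 + 39950)*((-31/45 + (3/2)/(-188)**2) + 8) = -7196*((-31/45 + (3/2)*(1/35344)) + 8) = -7196*((-31/45 + 3/70688) + 8) = -7196*(-2191193/3180960 + 8) = -7196*23256487/3180960 = -41838420113/795240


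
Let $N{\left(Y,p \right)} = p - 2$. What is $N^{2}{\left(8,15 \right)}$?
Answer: $169$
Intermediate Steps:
$N{\left(Y,p \right)} = -2 + p$ ($N{\left(Y,p \right)} = p - 2 = -2 + p$)
$N^{2}{\left(8,15 \right)} = \left(-2 + 15\right)^{2} = 13^{2} = 169$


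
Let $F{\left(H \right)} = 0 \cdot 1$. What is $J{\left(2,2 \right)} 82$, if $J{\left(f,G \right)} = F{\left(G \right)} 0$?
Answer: $0$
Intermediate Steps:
$F{\left(H \right)} = 0$
$J{\left(f,G \right)} = 0$ ($J{\left(f,G \right)} = 0 \cdot 0 = 0$)
$J{\left(2,2 \right)} 82 = 0 \cdot 82 = 0$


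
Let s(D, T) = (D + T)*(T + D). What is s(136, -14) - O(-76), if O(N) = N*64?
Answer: 19748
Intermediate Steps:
s(D, T) = (D + T)² (s(D, T) = (D + T)*(D + T) = (D + T)²)
O(N) = 64*N
s(136, -14) - O(-76) = (136 - 14)² - 64*(-76) = 122² - 1*(-4864) = 14884 + 4864 = 19748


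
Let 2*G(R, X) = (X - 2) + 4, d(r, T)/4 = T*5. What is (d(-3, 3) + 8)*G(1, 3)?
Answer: 170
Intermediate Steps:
d(r, T) = 20*T (d(r, T) = 4*(T*5) = 4*(5*T) = 20*T)
G(R, X) = 1 + X/2 (G(R, X) = ((X - 2) + 4)/2 = ((-2 + X) + 4)/2 = (2 + X)/2 = 1 + X/2)
(d(-3, 3) + 8)*G(1, 3) = (20*3 + 8)*(1 + (½)*3) = (60 + 8)*(1 + 3/2) = 68*(5/2) = 170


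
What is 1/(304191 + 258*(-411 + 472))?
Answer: 1/319929 ≈ 3.1257e-6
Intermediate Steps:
1/(304191 + 258*(-411 + 472)) = 1/(304191 + 258*61) = 1/(304191 + 15738) = 1/319929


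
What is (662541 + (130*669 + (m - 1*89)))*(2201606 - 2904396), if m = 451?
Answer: -527003245670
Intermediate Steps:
(662541 + (130*669 + (m - 1*89)))*(2201606 - 2904396) = (662541 + (130*669 + (451 - 1*89)))*(2201606 - 2904396) = (662541 + (86970 + (451 - 89)))*(-702790) = (662541 + (86970 + 362))*(-702790) = (662541 + 87332)*(-702790) = 749873*(-702790) = -527003245670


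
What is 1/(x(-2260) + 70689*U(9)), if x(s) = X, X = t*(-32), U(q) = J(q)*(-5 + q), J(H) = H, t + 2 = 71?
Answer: 1/2542596 ≈ 3.9330e-7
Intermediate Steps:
t = 69 (t = -2 + 71 = 69)
U(q) = q*(-5 + q)
X = -2208 (X = 69*(-32) = -2208)
x(s) = -2208
1/(x(-2260) + 70689*U(9)) = 1/(-2208 + 70689*(9*(-5 + 9))) = 1/(-2208 + 70689*(9*4)) = 1/(-2208 + 70689*36) = 1/(-2208 + 2544804) = 1/2542596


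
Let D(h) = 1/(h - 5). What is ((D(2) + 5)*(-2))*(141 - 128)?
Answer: -364/3 ≈ -121.33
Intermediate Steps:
D(h) = 1/(-5 + h)
((D(2) + 5)*(-2))*(141 - 128) = ((1/(-5 + 2) + 5)*(-2))*(141 - 128) = ((1/(-3) + 5)*(-2))*13 = ((-1/3 + 5)*(-2))*13 = ((14/3)*(-2))*13 = -28/3*13 = -364/3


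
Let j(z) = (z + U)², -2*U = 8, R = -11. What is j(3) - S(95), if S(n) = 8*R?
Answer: 89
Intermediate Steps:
U = -4 (U = -½*8 = -4)
S(n) = -88 (S(n) = 8*(-11) = -88)
j(z) = (-4 + z)² (j(z) = (z - 4)² = (-4 + z)²)
j(3) - S(95) = (-4 + 3)² - 1*(-88) = (-1)² + 88 = 1 + 88 = 89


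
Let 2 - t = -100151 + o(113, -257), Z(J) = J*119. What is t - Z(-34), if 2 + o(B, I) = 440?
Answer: 103761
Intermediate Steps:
o(B, I) = 438 (o(B, I) = -2 + 440 = 438)
Z(J) = 119*J
t = 99715 (t = 2 - (-100151 + 438) = 2 - 1*(-99713) = 2 + 99713 = 99715)
t - Z(-34) = 99715 - 119*(-34) = 99715 - 1*(-4046) = 99715 + 4046 = 103761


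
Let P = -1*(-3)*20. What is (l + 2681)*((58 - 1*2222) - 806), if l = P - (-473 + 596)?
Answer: -7775460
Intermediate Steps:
P = 60 (P = 3*20 = 60)
l = -63 (l = 60 - (-473 + 596) = 60 - 1*123 = 60 - 123 = -63)
(l + 2681)*((58 - 1*2222) - 806) = (-63 + 2681)*((58 - 1*2222) - 806) = 2618*((58 - 2222) - 806) = 2618*(-2164 - 806) = 2618*(-2970) = -7775460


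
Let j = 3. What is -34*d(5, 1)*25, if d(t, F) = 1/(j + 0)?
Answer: -850/3 ≈ -283.33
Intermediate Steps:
d(t, F) = ⅓ (d(t, F) = 1/(3 + 0) = 1/3 = ⅓)
-34*d(5, 1)*25 = -34*⅓*25 = -34/3*25 = -850/3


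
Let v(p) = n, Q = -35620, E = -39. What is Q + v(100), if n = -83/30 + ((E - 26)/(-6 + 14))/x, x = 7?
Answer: -29924099/840 ≈ -35624.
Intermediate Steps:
n = -3299/840 (n = -83/30 + ((-39 - 26)/(-6 + 14))/7 = -83*1/30 - 65/8*(1/7) = -83/30 - 65*1/8*(1/7) = -83/30 - 65/8*1/7 = -83/30 - 65/56 = -3299/840 ≈ -3.9274)
v(p) = -3299/840
Q + v(100) = -35620 - 3299/840 = -29924099/840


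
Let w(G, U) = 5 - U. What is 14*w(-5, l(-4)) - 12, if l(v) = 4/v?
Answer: 72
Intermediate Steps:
14*w(-5, l(-4)) - 12 = 14*(5 - 4/(-4)) - 12 = 14*(5 - 4*(-1)/4) - 12 = 14*(5 - 1*(-1)) - 12 = 14*(5 + 1) - 12 = 14*6 - 12 = 84 - 12 = 72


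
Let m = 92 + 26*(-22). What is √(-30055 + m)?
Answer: I*√30535 ≈ 174.74*I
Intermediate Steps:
m = -480 (m = 92 - 572 = -480)
√(-30055 + m) = √(-30055 - 480) = √(-30535) = I*√30535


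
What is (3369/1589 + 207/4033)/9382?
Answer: 6958050/30061977967 ≈ 0.00023146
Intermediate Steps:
(3369/1589 + 207/4033)/9382 = (3369*(1/1589) + 207*(1/4033))*(1/9382) = (3369/1589 + 207/4033)*(1/9382) = (13916100/6408437)*(1/9382) = 6958050/30061977967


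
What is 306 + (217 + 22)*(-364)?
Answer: -86690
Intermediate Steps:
306 + (217 + 22)*(-364) = 306 + 239*(-364) = 306 - 86996 = -86690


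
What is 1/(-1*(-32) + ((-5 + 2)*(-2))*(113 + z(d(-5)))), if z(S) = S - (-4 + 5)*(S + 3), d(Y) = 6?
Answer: 1/692 ≈ 0.0014451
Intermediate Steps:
z(S) = -3 (z(S) = S - (3 + S) = S + (-3 - S) = -3)
1/(-1*(-32) + ((-5 + 2)*(-2))*(113 + z(d(-5)))) = 1/(-1*(-32) + ((-5 + 2)*(-2))*(113 - 3)) = 1/(32 - 3*(-2)*110) = 1/(32 + 6*110) = 1/(32 + 660) = 1/692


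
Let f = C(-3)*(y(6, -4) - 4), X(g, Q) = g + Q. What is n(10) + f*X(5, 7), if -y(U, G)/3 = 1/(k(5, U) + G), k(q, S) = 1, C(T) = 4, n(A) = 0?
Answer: -144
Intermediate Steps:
X(g, Q) = Q + g
y(U, G) = -3/(1 + G)
f = -12 (f = 4*(-3/(1 - 4) - 4) = 4*(-3/(-3) - 4) = 4*(-3*(-1/3) - 4) = 4*(1 - 4) = 4*(-3) = -12)
n(10) + f*X(5, 7) = 0 - 12*(7 + 5) = 0 - 12*12 = 0 - 144 = -144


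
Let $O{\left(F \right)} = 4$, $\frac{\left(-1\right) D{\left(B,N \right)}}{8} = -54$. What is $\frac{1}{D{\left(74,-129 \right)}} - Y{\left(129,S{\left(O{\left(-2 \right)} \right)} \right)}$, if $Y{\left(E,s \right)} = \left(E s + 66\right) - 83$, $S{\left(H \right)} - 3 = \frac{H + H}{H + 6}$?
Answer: $- \frac{1022107}{2160} \approx -473.2$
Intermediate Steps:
$D{\left(B,N \right)} = 432$ ($D{\left(B,N \right)} = \left(-8\right) \left(-54\right) = 432$)
$S{\left(H \right)} = 3 + \frac{2 H}{6 + H}$ ($S{\left(H \right)} = 3 + \frac{H + H}{H + 6} = 3 + \frac{2 H}{6 + H}$)
$Y{\left(E,s \right)} = -17 + E s$ ($Y{\left(E,s \right)} = \left(66 + E s\right) - 83 = -17 + E s$)
$\frac{1}{D{\left(74,-129 \right)}} - Y{\left(129,S{\left(O{\left(-2 \right)} \right)} \right)} = \frac{1}{432} - \left(-17 + 129 \frac{18 + 5 \cdot 4}{6 + 4}\right) = \frac{1}{432} - \left(-17 + 129 \frac{18 + 20}{10}\right) = \frac{1}{432} - \left(-17 + 129 \cdot \frac{1}{10} \cdot 38\right) = \frac{1}{432} - \left(-17 + 129 \cdot \frac{19}{5}\right) = \frac{1}{432} - \left(-17 + \frac{2451}{5}\right) = \frac{1}{432} - \frac{2366}{5} = - \frac{1022107}{2160}$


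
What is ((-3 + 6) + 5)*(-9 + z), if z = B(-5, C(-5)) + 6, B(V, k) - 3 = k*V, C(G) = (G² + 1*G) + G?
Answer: -600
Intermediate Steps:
C(G) = G² + 2*G (C(G) = (G² + G) + G = (G + G²) + G = G² + 2*G)
B(V, k) = 3 + V*k (B(V, k) = 3 + k*V = 3 + V*k)
z = -66 (z = (3 - (-25)*(2 - 5)) + 6 = (3 - (-25)*(-3)) + 6 = (3 - 5*15) + 6 = (3 - 75) + 6 = -72 + 6 = -66)
((-3 + 6) + 5)*(-9 + z) = ((-3 + 6) + 5)*(-9 - 66) = (3 + 5)*(-75) = 8*(-75) = -600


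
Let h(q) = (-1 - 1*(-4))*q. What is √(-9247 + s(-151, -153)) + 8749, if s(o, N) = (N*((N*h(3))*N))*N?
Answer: 8749 + √4931822282 ≈ 78976.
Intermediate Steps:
h(q) = 3*q (h(q) = (-1 + 4)*q = 3*q)
s(o, N) = 9*N⁴ (s(o, N) = (N*((N*(3*3))*N))*N = (N*((N*9)*N))*N = (N*((9*N)*N))*N = (N*(9*N²))*N = (9*N³)*N = 9*N⁴)
√(-9247 + s(-151, -153)) + 8749 = √(-9247 + 9*(-153)⁴) + 8749 = √(-9247 + 9*547981281) + 8749 = √(-9247 + 4931831529) + 8749 = √4931822282 + 8749 = 8749 + √4931822282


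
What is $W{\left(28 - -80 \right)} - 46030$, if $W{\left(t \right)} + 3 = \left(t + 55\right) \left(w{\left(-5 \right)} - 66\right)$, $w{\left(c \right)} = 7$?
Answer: $-55650$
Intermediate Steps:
$W{\left(t \right)} = -3248 - 59 t$ ($W{\left(t \right)} = -3 + \left(t + 55\right) \left(7 - 66\right) = -3 + \left(55 + t\right) \left(-59\right) = -3 - \left(3245 + 59 t\right) = -3248 - 59 t$)
$W{\left(28 - -80 \right)} - 46030 = \left(-3248 - 59 \left(28 - -80\right)\right) - 46030 = \left(-3248 - 59 \left(28 + 80\right)\right) - 46030 = \left(-3248 - 6372\right) - 46030 = -9620 - 46030 = -55650$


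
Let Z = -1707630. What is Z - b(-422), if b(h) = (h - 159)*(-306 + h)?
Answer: -2130598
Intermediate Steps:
b(h) = (-306 + h)*(-159 + h) (b(h) = (-159 + h)*(-306 + h) = (-306 + h)*(-159 + h))
Z - b(-422) = -1707630 - (48654 + (-422)**2 - 465*(-422)) = -1707630 - (48654 + 178084 + 196230) = -1707630 - 1*422968 = -1707630 - 422968 = -2130598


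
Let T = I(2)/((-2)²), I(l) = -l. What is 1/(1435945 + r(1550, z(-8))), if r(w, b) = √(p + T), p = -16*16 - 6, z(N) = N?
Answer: 82054/117825031045 - I*√42/824775217315 ≈ 6.9641e-7 - 7.8576e-12*I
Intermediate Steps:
T = -½ (T = (-1*2)/((-2)²) = -2/4 = -2*¼ = -½ ≈ -0.50000)
p = -262 (p = -256 - 6 = -262)
r(w, b) = 5*I*√42/2 (r(w, b) = √(-262 - ½) = √(-525/2) = 5*I*√42/2)
1/(1435945 + r(1550, z(-8))) = 1/(1435945 + 5*I*√42/2)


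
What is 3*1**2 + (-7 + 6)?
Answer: 2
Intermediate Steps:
3*1**2 + (-7 + 6) = 3*1 - 1 = 3 - 1 = 2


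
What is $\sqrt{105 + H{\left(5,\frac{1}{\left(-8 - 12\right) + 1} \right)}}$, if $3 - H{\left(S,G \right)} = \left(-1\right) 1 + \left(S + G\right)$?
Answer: $\frac{\sqrt{37563}}{19} \approx 10.201$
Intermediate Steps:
$H{\left(S,G \right)} = 4 - G - S$ ($H{\left(S,G \right)} = 3 - \left(\left(-1\right) 1 + \left(S + G\right)\right) = 3 - \left(-1 + \left(G + S\right)\right) = 3 - \left(-1 + G + S\right) = 4 - G - S$)
$\sqrt{105 + H{\left(5,\frac{1}{\left(-8 - 12\right) + 1} \right)}} = \sqrt{105 - \left(1 + \frac{1}{\left(-8 - 12\right) + 1}\right)} = \sqrt{105 - \left(1 + \frac{1}{-20 + 1}\right)} = \sqrt{105 - \frac{18}{19}} = \sqrt{\frac{1977}{19}} = \frac{\sqrt{37563}}{19}$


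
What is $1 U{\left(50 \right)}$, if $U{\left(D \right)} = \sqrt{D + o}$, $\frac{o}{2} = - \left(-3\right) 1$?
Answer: $2 \sqrt{14} \approx 7.4833$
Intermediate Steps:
$o = 6$ ($o = 2 \left(- \left(-3\right) 1\right) = 2 \left(\left(-1\right) \left(-3\right)\right) = 2 \cdot 3 = 6$)
$U{\left(D \right)} = \sqrt{6 + D}$ ($U{\left(D \right)} = \sqrt{D + 6} = \sqrt{6 + D}$)
$1 U{\left(50 \right)} = 1 \sqrt{6 + 50} = 1 \sqrt{56} = 1 \cdot 2 \sqrt{14} = 2 \sqrt{14}$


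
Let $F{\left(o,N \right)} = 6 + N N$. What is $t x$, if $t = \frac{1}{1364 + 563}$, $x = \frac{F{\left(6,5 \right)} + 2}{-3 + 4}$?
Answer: $\frac{33}{1927} \approx 0.017125$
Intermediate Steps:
$F{\left(o,N \right)} = 6 + N^{2}$
$x = 33$ ($x = \frac{\left(6 + 5^{2}\right) + 2}{-3 + 4} = \frac{\left(6 + 25\right) + 2}{1} = \left(31 + 2\right) 1 = 33 \cdot 1 = 33$)
$t = \frac{1}{1927} \approx 0.00051894$
$t x = \frac{1}{1927} \cdot 33 = \frac{33}{1927}$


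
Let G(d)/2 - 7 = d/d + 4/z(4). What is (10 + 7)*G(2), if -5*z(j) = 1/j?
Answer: -2448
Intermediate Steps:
z(j) = -1/(5*j)
G(d) = -144 (G(d) = 14 + 2*(d/d + 4/((-1/5/4))) = 14 + 2*(1 + 4/((-1/5*1/4))) = 14 + 2*(1 + 4/(-1/20)) = 14 + 2*(1 + 4*(-20)) = 14 + 2*(1 - 80) = 14 + 2*(-79) = 14 - 158 = -144)
(10 + 7)*G(2) = (10 + 7)*(-144) = 17*(-144) = -2448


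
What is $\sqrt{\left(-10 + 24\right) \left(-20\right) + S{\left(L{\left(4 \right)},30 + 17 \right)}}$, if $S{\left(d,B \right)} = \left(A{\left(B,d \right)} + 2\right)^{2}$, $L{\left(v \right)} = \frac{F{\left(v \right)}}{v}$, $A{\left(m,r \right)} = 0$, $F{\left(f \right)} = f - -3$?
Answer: $2 i \sqrt{69} \approx 16.613 i$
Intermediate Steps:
$F{\left(f \right)} = 3 + f$ ($F{\left(f \right)} = f + 3 = 3 + f$)
$L{\left(v \right)} = \frac{3 + v}{v}$
$S{\left(d,B \right)} = 4$ ($S{\left(d,B \right)} = \left(0 + 2\right)^{2} = 2^{2} = 4$)
$\sqrt{\left(-10 + 24\right) \left(-20\right) + S{\left(L{\left(4 \right)},30 + 17 \right)}} = \sqrt{\left(-10 + 24\right) \left(-20\right) + 4} = \sqrt{14 \left(-20\right) + 4} = \sqrt{-280 + 4} = \sqrt{-276} = 2 i \sqrt{69}$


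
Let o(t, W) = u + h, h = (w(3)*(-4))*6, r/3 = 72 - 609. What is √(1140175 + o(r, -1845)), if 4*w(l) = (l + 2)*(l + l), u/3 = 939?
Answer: 2*√285703 ≈ 1069.0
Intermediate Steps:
u = 2817 (u = 3*939 = 2817)
r = -1611 (r = 3*(72 - 609) = 3*(-537) = -1611)
w(l) = l*(2 + l)/2 (w(l) = ((l + 2)*(l + l))/4 = ((2 + l)*(2*l))/4 = (2*l*(2 + l))/4 = l*(2 + l)/2)
h = -180 (h = (((½)*3*(2 + 3))*(-4))*6 = (((½)*3*5)*(-4))*6 = ((15/2)*(-4))*6 = -30*6 = -180)
o(t, W) = 2637 (o(t, W) = 2817 - 180 = 2637)
√(1140175 + o(r, -1845)) = √(1140175 + 2637) = √1142812 = 2*√285703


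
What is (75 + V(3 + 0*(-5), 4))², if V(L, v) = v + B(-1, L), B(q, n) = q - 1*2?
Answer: 5776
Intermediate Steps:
B(q, n) = -2 + q (B(q, n) = q - 2 = -2 + q)
V(L, v) = -3 + v (V(L, v) = v + (-2 - 1) = v - 3 = -3 + v)
(75 + V(3 + 0*(-5), 4))² = (75 + (-3 + 4))² = (75 + 1)² = 76² = 5776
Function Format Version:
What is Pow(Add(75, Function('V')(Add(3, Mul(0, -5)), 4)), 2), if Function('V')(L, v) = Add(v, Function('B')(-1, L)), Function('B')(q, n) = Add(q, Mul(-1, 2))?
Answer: 5776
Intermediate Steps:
Function('B')(q, n) = Add(-2, q) (Function('B')(q, n) = Add(q, -2) = Add(-2, q))
Function('V')(L, v) = Add(-3, v) (Function('V')(L, v) = Add(v, Add(-2, -1)) = Add(v, -3) = Add(-3, v))
Pow(Add(75, Function('V')(Add(3, Mul(0, -5)), 4)), 2) = Pow(Add(75, Add(-3, 4)), 2) = Pow(Add(75, 1), 2) = Pow(76, 2) = 5776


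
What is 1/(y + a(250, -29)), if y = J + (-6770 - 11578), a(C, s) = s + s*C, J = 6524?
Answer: -1/19103 ≈ -5.2348e-5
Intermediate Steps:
a(C, s) = s + C*s
y = -11824 (y = 6524 + (-6770 - 11578) = 6524 - 18348 = -11824)
1/(y + a(250, -29)) = 1/(-11824 - 29*(1 + 250)) = 1/(-11824 - 29*251) = 1/(-11824 - 7279) = 1/(-19103) = -1/19103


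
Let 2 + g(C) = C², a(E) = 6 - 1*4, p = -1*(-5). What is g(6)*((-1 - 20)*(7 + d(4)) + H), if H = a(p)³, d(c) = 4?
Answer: -7582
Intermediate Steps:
p = 5
a(E) = 2 (a(E) = 6 - 4 = 2)
H = 8 (H = 2³ = 8)
g(C) = -2 + C²
g(6)*((-1 - 20)*(7 + d(4)) + H) = (-2 + 6²)*((-1 - 20)*(7 + 4) + 8) = (-2 + 36)*(-21*11 + 8) = 34*(-231 + 8) = 34*(-223) = -7582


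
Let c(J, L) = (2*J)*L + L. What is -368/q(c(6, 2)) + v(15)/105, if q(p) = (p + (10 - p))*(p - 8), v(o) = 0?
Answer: -92/45 ≈ -2.0444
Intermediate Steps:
c(J, L) = L + 2*J*L (c(J, L) = 2*J*L + L = L + 2*J*L)
q(p) = -80 + 10*p (q(p) = 10*(-8 + p) = -80 + 10*p)
-368/q(c(6, 2)) + v(15)/105 = -368/(-80 + 10*(2*(1 + 2*6))) + 0/105 = -368/(-80 + 10*(2*(1 + 12))) + 0*(1/105) = -368/(-80 + 10*(2*13)) + 0 = -368/(-80 + 10*26) + 0 = -368/(-80 + 260) + 0 = -368/180 + 0 = -368*1/180 + 0 = -92/45 + 0 = -92/45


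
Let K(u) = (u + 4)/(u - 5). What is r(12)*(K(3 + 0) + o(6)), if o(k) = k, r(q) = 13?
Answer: 65/2 ≈ 32.500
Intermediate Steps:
K(u) = (4 + u)/(-5 + u)
r(12)*(K(3 + 0) + o(6)) = 13*((4 + (3 + 0))/(-5 + (3 + 0)) + 6) = 13*((4 + 3)/(-5 + 3) + 6) = 13*(7/(-2) + 6) = 13*(-½*7 + 6) = 13*(-7/2 + 6) = 13*(5/2) = 65/2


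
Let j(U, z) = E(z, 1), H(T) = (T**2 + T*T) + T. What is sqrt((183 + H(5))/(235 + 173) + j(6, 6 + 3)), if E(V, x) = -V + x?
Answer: I*sqrt(267)/6 ≈ 2.7234*I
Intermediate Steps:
H(T) = T + 2*T**2 (H(T) = (T**2 + T**2) + T = 2*T**2 + T = T + 2*T**2)
E(V, x) = x - V
j(U, z) = 1 - z
sqrt((183 + H(5))/(235 + 173) + j(6, 6 + 3)) = sqrt((183 + 5*(1 + 2*5))/(235 + 173) + (1 - (6 + 3))) = sqrt((183 + 5*(1 + 10))/408 + (1 - 1*9)) = sqrt((183 + 5*11)*(1/408) + (1 - 9)) = sqrt((183 + 55)*(1/408) - 8) = sqrt(238*(1/408) - 8) = sqrt(7/12 - 8) = sqrt(-89/12) = I*sqrt(267)/6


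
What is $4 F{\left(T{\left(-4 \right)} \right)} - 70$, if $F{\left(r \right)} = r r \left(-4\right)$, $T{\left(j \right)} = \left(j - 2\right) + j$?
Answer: $-1670$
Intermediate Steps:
$T{\left(j \right)} = -2 + 2 j$ ($T{\left(j \right)} = \left(-2 + j\right) + j = -2 + 2 j$)
$F{\left(r \right)} = - 4 r^{2}$ ($F{\left(r \right)} = r^{2} \left(-4\right) = - 4 r^{2}$)
$4 F{\left(T{\left(-4 \right)} \right)} - 70 = 4 \left(- 4 \left(-2 + 2 \left(-4\right)\right)^{2}\right) - 70 = 4 \left(- 4 \left(-2 - 8\right)^{2}\right) - 70 = 4 \left(- 4 \left(-10\right)^{2}\right) - 70 = 4 \left(\left(-4\right) 100\right) - 70 = 4 \left(-400\right) - 70 = -1600 - 70 = -1670$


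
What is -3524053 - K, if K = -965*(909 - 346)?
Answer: -2980758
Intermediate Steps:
K = -543295 (K = -965*563 = -543295)
-3524053 - K = -3524053 - 1*(-543295) = -3524053 + 543295 = -2980758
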